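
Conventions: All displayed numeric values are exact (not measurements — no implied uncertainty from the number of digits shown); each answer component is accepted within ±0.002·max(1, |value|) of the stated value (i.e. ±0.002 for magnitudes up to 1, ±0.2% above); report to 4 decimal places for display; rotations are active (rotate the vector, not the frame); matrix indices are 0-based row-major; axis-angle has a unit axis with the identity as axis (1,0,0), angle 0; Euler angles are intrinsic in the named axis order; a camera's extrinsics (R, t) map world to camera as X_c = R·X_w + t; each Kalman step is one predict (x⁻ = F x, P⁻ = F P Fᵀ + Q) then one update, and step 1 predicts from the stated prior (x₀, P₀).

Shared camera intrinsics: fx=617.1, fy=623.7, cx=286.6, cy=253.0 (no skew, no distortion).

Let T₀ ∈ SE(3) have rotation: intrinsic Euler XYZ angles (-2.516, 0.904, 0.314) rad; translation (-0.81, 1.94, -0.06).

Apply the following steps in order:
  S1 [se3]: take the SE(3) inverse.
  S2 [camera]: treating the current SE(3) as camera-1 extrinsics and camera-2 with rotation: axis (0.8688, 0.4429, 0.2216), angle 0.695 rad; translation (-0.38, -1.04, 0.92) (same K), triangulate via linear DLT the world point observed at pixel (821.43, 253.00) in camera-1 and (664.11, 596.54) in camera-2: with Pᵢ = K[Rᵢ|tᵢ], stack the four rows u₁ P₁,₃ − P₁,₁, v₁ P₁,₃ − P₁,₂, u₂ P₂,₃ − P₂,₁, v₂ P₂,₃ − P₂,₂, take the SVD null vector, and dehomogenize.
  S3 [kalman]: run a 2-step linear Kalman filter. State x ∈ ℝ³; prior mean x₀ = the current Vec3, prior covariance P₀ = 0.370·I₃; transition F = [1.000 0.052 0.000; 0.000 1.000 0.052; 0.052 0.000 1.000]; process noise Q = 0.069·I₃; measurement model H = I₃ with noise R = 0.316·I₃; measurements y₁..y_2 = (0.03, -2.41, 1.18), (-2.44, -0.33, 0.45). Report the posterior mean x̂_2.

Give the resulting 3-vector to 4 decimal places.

after S1 (invert_se3): R=[0.5882 -0.6880 0.4250; -0.1910 -0.6289 -0.7537; 0.7858 0.3622 -0.5013], t=(1.8367, 1.0200, -0.0962)
after S2 (triangulate): (1.4018, 1.5403, -0.2871)
after S3 (kf_track): (-0.7640, -0.5941, 0.4856)

result = (-0.7640, -0.5941, 0.4856)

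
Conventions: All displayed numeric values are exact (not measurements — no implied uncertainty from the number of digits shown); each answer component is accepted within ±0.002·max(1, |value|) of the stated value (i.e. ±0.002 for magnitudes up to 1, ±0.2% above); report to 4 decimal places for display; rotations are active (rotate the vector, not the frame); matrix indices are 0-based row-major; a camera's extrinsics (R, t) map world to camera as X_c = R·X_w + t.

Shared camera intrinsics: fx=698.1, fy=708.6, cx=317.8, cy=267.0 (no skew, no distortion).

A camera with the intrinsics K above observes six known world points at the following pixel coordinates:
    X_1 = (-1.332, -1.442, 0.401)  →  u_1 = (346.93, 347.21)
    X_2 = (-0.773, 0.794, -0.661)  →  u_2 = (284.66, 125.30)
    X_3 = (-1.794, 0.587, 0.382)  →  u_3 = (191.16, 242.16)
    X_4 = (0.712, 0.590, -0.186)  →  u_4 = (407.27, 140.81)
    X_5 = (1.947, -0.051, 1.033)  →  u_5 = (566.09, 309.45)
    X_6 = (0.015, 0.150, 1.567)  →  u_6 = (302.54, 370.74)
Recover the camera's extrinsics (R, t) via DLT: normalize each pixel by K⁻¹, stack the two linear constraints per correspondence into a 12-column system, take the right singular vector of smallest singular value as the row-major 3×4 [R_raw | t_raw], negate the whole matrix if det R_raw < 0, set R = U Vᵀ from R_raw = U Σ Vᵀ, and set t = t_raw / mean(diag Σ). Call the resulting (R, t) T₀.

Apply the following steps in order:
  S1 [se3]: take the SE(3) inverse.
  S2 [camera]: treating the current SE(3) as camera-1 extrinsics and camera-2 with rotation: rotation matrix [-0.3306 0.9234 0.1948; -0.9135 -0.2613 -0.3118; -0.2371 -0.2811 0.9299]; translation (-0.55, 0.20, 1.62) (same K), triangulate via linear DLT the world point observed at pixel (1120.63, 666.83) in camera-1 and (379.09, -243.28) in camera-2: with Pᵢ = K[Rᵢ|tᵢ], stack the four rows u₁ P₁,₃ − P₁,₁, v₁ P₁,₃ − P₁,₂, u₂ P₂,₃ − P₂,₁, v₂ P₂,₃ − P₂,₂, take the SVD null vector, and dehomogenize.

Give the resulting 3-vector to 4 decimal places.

source (pnp_recover): camera pose = R=[0.7047 -0.6221 -0.3411; -0.1039 -0.5660 0.8178; -0.7019 -0.5409 -0.4635], t=(0.5000, -0.4100, 6.1800)
after S1 (invert_se3): R=[0.7047 -0.1039 -0.7019; -0.6221 -0.5660 -0.5409; -0.3411 0.8178 -0.4635], t=(3.9426, 3.4216, 3.3703)
after S2 (triangulate): (0.9397, 0.9987, 0.3223)

result = (0.9397, 0.9987, 0.3223)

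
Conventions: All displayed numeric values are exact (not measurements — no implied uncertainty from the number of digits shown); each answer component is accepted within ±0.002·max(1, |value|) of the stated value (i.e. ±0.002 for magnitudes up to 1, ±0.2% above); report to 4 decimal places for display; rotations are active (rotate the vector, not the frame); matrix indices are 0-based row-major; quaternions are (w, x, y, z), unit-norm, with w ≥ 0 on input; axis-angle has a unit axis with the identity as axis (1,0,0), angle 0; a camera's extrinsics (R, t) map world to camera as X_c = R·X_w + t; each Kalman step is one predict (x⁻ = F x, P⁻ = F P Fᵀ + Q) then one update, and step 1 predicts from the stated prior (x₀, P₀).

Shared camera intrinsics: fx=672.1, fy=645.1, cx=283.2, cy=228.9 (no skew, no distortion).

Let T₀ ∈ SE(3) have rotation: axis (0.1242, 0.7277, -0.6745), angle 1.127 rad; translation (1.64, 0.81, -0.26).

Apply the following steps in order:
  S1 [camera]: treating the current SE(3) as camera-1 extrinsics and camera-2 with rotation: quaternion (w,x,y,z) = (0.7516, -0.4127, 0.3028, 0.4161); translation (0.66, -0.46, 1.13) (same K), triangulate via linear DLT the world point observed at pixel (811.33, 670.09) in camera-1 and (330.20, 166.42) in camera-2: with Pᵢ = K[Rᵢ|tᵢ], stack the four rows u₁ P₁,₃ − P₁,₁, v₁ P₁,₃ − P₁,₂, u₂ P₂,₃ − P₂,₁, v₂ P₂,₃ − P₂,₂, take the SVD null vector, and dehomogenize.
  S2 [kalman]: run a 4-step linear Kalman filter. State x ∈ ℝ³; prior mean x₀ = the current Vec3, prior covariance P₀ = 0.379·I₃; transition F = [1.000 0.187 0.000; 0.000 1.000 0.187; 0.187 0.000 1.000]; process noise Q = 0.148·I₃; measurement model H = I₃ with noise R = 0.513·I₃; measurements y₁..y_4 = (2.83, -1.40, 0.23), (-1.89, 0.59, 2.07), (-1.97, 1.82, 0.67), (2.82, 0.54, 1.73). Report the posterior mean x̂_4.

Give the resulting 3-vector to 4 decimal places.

after S1 (triangulate): (-1.7060, -0.2787, 1.0198)
after S2 (kf_track): (0.6576, 0.9834, 1.2916)

result = (0.6576, 0.9834, 1.2916)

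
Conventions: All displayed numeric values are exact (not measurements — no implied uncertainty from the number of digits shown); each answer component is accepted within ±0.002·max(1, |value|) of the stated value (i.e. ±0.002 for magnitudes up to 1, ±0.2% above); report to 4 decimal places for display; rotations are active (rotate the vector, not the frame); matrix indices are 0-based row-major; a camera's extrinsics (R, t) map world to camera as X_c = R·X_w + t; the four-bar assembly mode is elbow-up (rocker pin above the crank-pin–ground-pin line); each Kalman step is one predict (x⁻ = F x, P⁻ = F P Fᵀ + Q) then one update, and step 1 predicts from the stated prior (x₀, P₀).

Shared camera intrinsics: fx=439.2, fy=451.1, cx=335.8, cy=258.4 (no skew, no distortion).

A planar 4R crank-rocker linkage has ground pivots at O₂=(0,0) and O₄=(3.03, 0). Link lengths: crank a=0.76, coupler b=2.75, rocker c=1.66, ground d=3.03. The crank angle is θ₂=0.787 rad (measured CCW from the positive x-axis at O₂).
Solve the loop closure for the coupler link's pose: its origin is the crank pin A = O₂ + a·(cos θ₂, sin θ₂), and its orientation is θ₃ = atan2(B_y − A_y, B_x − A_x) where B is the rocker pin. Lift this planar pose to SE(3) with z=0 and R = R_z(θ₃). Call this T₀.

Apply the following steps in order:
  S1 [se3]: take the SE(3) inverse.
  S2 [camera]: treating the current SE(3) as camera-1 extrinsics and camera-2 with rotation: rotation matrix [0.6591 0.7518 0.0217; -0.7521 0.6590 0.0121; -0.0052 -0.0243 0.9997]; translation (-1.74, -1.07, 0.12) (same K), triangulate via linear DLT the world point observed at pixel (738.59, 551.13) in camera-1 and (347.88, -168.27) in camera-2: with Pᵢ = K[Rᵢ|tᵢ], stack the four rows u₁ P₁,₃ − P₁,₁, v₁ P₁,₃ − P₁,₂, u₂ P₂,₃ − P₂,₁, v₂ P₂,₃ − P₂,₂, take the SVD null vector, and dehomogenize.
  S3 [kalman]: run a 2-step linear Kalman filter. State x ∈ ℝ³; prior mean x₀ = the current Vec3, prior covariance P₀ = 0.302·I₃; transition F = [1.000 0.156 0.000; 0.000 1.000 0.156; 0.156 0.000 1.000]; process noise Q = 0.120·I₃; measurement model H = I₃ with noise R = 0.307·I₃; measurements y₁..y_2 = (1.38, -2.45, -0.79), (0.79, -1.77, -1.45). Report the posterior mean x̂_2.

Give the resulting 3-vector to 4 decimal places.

source (fourbar_fk): coupler pose = R=[0.9130 -0.4079 0.0000; 0.4079 0.9130 0.0000; 0.0000 0.0000 1.0000], t=(0.5365, 0.5383, 0.0000)
after S1 (invert_se3): R=[0.9130 0.4079 0.0000; -0.4079 0.9130 0.0000; 0.0000 0.0000 1.0000], t=(-0.7094, -0.2726, 0.0000)
after S2 (triangulate): (1.0496, 1.4042, 0.8959)
after S3 (kf_track): (0.8548, -1.3482, -0.7146)

result = (0.8548, -1.3482, -0.7146)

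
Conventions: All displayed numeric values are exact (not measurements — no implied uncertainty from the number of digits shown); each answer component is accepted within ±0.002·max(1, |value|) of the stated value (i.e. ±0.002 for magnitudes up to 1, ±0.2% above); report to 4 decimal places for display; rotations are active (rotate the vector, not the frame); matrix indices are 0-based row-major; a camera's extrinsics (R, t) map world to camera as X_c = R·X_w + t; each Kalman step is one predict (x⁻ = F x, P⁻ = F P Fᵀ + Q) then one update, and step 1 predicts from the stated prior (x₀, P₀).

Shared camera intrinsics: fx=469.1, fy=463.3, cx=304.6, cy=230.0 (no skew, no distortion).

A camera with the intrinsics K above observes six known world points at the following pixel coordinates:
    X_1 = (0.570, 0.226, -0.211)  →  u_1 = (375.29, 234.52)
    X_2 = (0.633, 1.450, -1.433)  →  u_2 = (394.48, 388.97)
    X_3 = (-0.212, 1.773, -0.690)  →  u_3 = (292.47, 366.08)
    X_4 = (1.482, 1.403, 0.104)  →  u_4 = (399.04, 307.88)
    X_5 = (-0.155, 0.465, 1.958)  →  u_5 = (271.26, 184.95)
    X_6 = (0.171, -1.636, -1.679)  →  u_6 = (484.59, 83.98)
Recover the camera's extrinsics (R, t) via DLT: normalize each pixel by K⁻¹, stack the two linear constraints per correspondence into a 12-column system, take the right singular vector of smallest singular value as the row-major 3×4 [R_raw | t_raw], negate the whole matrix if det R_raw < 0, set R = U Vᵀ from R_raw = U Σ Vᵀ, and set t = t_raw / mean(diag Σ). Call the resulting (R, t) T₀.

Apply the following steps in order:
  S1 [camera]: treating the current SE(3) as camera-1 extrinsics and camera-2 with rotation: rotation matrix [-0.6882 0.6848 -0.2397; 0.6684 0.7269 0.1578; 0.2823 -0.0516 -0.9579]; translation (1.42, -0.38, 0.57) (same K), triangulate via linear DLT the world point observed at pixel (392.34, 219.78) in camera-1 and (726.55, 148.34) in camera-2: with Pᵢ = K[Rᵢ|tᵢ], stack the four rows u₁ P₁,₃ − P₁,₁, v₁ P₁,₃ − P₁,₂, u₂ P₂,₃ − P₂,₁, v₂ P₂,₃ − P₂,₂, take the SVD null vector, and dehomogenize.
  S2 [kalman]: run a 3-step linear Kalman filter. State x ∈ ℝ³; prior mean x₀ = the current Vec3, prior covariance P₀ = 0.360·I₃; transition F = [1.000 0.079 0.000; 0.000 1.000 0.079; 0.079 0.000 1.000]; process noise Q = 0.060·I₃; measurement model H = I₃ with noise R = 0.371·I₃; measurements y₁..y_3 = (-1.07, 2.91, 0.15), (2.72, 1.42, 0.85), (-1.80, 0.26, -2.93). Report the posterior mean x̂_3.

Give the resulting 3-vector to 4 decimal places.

result = (-0.0179, 0.9394, -0.9119)

source (pnp_recover): camera pose = R=[0.9303 -0.2385 -0.2788; 0.1092 0.9054 -0.4102; 0.3503 0.3511 0.8683], t=(0.2901, -0.3000, 5.3802)
after S1 (triangulate): (0.4930, -0.1127, -0.5795)
after S2 (kf_track): (-0.0179, 0.9394, -0.9119)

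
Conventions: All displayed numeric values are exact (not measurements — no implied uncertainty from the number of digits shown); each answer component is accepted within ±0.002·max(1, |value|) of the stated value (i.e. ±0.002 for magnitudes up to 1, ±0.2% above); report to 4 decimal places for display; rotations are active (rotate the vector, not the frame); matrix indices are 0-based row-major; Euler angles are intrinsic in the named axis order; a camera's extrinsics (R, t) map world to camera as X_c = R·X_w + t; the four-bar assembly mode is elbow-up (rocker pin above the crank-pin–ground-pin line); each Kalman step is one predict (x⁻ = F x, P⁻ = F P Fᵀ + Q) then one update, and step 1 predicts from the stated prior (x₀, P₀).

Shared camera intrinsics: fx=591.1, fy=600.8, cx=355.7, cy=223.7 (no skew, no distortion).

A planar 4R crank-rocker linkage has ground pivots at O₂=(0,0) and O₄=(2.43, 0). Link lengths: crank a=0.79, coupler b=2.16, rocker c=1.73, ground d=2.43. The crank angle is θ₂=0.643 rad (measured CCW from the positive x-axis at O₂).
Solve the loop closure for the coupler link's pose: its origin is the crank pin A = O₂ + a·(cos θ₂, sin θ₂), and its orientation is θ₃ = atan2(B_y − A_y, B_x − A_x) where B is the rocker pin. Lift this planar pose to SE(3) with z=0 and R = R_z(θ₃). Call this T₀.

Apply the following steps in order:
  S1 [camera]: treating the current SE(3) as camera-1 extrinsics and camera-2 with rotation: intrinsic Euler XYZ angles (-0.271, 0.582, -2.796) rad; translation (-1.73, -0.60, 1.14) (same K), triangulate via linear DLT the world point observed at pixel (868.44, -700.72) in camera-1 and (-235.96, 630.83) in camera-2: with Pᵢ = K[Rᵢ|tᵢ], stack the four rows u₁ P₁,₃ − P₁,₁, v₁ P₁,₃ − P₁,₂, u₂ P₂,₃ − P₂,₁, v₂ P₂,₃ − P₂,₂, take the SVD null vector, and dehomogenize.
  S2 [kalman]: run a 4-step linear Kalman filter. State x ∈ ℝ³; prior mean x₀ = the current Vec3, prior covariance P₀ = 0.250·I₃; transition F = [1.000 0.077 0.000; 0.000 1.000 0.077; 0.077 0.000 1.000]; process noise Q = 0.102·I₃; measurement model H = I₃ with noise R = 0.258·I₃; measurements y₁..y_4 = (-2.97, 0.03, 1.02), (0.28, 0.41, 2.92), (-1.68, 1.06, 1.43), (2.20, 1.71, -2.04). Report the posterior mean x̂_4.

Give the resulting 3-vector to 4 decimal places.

result = (0.3382, 1.1826, -0.0845)

source (fourbar_fk): coupler pose = R=[0.8136 -0.5814 0.0000; 0.5814 0.8136 0.0000; 0.0000 0.0000 1.0000], t=(0.6322, 0.4737, 0.0000)
after S1 (triangulate): (-0.8980, -1.0241, 0.5730)
after S2 (kf_track): (0.3382, 1.1826, -0.0845)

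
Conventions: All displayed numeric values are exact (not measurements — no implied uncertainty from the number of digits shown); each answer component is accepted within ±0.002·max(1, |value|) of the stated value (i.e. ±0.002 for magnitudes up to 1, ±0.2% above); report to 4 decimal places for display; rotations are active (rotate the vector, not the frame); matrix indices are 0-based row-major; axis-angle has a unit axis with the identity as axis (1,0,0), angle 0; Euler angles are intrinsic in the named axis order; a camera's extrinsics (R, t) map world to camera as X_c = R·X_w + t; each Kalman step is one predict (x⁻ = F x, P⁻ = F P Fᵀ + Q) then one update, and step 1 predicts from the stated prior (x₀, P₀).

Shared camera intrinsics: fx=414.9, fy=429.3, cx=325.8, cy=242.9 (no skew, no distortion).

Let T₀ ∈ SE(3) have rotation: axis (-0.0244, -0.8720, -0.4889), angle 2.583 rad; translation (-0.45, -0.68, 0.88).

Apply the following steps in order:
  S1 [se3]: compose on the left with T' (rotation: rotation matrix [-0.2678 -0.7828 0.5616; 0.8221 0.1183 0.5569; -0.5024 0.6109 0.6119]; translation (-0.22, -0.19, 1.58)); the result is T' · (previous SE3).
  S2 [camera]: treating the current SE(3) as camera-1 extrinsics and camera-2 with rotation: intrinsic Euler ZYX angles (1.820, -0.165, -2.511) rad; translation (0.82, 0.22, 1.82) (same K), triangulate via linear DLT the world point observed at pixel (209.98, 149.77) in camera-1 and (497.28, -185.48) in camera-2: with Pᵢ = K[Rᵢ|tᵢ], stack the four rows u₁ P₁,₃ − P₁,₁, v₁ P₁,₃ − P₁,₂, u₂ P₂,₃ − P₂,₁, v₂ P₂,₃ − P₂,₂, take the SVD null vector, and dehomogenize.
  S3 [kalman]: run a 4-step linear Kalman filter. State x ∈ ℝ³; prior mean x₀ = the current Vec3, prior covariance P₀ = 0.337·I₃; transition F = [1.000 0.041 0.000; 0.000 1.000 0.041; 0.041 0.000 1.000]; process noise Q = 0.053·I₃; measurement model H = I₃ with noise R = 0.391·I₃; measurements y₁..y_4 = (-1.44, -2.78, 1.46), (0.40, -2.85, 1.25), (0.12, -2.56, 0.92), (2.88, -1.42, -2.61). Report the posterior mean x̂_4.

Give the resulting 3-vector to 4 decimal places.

result = (0.5867, -1.8138, -0.0034)

after S1 (compose_se3): R=[0.6708 -0.0809 -0.7372; -0.4526 0.7428 -0.4934; 0.5875 0.6646 0.4617], t=(0.9271, -0.1503, 1.9292)
after S2 (triangulate): (-0.6154, 0.1794, 1.5956)
after S3 (kf_track): (0.5867, -1.8138, -0.0034)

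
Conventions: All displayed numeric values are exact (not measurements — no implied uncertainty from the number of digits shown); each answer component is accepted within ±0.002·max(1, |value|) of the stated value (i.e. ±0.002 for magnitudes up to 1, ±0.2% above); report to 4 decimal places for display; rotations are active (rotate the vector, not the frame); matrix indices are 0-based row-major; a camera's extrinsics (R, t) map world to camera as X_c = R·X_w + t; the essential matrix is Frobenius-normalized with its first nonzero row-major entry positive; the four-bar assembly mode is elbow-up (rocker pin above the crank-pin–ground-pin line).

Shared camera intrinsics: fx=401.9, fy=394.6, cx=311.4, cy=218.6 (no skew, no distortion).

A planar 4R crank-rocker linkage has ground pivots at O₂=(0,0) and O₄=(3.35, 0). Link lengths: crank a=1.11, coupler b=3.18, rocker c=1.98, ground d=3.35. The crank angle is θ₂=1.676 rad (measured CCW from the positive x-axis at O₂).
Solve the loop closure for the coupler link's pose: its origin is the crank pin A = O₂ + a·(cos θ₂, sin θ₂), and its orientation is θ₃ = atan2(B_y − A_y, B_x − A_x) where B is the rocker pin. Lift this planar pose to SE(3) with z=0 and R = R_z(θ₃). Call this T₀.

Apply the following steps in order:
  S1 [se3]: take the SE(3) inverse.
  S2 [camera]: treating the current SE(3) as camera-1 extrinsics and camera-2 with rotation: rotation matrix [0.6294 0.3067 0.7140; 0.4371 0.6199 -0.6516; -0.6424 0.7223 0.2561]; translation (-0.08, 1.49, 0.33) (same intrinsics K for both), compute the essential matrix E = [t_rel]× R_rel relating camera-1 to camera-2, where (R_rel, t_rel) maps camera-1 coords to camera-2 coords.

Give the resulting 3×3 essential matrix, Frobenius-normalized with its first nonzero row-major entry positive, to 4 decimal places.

source (fourbar_fk): coupler pose = R=[0.9649 -0.2628 0.0000; 0.2628 0.9649 0.0000; 0.0000 0.0000 1.0000], t=(-0.1166, 1.1039, 0.0000)
after S1 (invert_se3): R=[0.9649 0.2628 0.0000; -0.2628 0.9649 0.0000; 0.0000 0.0000 1.0000], t=(-0.1776, -1.0957, 0.0000)
after S2 (essential): [0.4670 -0.3633 -0.3835; -0.2620 0.0010 -0.2343; 0.3908 0.0542 0.4729]

matrix = [0.4670 -0.3633 -0.3835; -0.2620 0.0010 -0.2343; 0.3908 0.0542 0.4729]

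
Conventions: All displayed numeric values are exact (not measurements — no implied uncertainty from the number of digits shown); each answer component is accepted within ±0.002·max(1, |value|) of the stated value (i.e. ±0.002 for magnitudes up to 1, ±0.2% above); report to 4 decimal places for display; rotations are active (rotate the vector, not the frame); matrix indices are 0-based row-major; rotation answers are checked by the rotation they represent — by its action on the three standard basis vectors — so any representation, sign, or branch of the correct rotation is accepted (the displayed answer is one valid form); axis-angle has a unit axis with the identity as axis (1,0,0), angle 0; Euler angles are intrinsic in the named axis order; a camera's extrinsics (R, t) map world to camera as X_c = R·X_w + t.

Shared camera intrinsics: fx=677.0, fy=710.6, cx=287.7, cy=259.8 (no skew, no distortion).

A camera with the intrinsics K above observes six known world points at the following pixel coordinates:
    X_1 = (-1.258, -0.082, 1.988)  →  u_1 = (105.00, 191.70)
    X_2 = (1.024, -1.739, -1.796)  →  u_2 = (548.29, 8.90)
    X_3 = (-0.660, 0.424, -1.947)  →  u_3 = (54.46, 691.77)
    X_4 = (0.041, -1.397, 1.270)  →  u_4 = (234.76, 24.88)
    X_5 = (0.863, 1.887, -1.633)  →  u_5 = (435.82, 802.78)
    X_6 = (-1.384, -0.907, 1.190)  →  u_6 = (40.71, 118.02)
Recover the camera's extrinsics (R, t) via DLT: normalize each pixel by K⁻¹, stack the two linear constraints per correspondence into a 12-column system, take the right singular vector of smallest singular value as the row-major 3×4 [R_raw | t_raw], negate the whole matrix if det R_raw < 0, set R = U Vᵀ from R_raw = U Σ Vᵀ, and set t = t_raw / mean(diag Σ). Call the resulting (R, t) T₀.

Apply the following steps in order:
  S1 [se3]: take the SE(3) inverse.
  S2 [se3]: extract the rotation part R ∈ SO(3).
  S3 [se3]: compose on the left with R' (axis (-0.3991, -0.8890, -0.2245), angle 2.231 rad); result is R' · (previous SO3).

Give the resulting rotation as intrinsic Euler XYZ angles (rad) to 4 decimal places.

source (pnp_recover): camera pose = R=[0.9974 0.0692 -0.0214; -0.0717 0.9015 -0.4267; -0.0103 0.4271 0.9041], t=(-0.2800, 0.2699, 4.0901)
after S1 (invert_se3): R=[0.9974 -0.0717 -0.0103; 0.0692 0.9015 0.4271; -0.0214 -0.4267 0.9041], t=(0.3407, -1.9709, -3.5888)
after S2 (rot_of_se3): [0.9974 -0.0717 -0.0103; 0.0692 0.9015 0.4271; -0.0214 -0.4267 0.9041]
after S3 (compose_so3): [-0.2916 0.9394 -0.1803; 0.4262 0.2963 0.8547; 0.8563 0.1724 -0.4868]

rotation (euler_xyz) = (-2.0885, -0.1813, -1.8717)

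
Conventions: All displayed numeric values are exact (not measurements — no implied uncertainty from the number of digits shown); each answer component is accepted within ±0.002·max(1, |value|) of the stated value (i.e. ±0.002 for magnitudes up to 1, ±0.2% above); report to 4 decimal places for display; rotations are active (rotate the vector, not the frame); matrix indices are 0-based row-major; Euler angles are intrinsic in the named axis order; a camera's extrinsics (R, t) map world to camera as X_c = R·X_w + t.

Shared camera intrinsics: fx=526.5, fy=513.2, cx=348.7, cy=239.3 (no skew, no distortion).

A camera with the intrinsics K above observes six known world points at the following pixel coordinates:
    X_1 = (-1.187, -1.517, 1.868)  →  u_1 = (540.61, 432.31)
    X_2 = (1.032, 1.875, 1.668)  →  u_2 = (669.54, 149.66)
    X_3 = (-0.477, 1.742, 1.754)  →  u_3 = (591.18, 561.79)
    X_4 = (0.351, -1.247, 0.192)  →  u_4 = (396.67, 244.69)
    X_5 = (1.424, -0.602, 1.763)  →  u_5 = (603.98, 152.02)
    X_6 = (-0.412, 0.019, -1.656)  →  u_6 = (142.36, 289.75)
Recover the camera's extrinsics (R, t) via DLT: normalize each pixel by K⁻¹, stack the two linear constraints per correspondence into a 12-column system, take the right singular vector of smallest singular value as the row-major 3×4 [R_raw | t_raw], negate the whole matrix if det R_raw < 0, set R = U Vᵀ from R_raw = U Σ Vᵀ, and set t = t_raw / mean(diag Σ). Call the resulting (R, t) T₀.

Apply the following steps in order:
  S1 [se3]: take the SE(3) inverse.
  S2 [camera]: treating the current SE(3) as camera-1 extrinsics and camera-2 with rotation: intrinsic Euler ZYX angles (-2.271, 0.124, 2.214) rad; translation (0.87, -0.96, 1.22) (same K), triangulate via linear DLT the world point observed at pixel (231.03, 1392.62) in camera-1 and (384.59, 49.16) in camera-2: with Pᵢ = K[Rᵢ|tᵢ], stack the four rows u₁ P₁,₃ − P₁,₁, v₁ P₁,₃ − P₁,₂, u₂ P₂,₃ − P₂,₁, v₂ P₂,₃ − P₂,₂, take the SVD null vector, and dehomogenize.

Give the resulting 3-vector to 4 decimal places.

source (pnp_recover): camera pose = R=[0.1861 -0.3008 0.9353; -0.9803 0.0077 0.1976; -0.0667 -0.9537 -0.2934], t=(-0.1500, 0.3700, 4.0499)
after S1 (invert_se3): R=[0.1861 -0.9803 -0.0667; -0.3008 0.0077 -0.9537; 0.9353 0.1976 -0.2934], t=(0.6606, 3.8143, 1.2556)
after S2 (triangulate): (0.2092, 1.0861, 0.0548)

result = (0.2092, 1.0861, 0.0548)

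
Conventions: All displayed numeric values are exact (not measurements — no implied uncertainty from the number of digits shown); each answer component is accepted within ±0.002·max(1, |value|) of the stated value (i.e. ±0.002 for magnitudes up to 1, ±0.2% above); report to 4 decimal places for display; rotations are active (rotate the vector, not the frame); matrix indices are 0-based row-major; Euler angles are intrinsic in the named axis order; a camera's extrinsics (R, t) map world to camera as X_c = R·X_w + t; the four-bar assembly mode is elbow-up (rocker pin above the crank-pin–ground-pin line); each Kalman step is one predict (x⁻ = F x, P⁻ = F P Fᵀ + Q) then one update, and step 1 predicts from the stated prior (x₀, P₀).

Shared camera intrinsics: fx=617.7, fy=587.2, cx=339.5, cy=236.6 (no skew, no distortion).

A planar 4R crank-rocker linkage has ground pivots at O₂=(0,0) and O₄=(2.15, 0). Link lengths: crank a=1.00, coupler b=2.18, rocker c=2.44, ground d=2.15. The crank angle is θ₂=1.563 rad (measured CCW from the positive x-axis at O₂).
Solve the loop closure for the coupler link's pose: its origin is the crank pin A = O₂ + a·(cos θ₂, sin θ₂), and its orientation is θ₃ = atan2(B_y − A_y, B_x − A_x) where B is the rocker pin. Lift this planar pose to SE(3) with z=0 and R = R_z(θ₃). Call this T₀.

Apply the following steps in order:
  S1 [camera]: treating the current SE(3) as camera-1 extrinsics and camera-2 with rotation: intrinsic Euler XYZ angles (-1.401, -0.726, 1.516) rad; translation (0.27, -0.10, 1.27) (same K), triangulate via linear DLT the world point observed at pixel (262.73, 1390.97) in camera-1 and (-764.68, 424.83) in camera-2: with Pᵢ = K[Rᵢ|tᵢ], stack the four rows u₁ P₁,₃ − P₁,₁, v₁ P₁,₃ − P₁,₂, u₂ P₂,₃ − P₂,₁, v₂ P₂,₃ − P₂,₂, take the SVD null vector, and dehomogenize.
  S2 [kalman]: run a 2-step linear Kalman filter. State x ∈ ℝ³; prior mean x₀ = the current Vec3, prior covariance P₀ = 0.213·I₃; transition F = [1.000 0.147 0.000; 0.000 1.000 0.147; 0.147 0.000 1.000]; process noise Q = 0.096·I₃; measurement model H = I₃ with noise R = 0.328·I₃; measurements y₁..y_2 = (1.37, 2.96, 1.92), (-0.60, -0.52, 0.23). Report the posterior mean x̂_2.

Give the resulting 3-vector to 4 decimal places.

source (fourbar_fk): coupler pose = R=[0.7685 -0.6399 0.0000; 0.6399 0.7685 0.0000; 0.0000 0.0000 1.0000], t=(0.0078, 1.0000, 0.0000)
after S1 (triangulate): (0.6184, 0.9661, 1.0876)
after S2 (kf_track): (0.4035, 0.9462, 0.9460)

result = (0.4035, 0.9462, 0.9460)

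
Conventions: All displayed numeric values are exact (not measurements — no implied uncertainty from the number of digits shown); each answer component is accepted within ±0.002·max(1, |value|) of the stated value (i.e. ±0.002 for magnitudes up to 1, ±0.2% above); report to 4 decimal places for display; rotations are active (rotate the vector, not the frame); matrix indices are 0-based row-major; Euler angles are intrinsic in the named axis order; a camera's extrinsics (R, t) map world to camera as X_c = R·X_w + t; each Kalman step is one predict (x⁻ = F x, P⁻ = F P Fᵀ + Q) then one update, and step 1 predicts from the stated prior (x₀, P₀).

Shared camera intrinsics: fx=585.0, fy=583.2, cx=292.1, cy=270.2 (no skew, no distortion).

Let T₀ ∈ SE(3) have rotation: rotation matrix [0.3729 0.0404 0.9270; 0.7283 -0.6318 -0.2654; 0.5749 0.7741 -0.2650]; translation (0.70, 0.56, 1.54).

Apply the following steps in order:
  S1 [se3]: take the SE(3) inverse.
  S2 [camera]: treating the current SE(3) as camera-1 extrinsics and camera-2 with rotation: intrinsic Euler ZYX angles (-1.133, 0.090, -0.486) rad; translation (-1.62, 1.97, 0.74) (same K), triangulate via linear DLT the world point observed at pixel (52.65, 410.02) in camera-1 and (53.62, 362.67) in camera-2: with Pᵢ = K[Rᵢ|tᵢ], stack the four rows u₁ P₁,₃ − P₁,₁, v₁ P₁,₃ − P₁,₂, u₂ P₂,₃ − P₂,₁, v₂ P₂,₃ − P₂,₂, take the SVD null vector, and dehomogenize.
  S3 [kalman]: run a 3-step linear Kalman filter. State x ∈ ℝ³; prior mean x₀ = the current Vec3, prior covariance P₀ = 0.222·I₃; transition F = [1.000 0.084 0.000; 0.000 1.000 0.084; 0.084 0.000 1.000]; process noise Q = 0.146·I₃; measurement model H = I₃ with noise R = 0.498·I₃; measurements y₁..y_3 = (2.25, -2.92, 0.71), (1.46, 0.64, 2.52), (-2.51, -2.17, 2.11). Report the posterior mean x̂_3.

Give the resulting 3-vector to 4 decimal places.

after S1 (invert_se3): R=[0.3729 0.7283 0.5749; 0.0404 -0.6318 0.7741; 0.9270 -0.2654 -0.2650], t=(-1.5543, -0.8666, -0.0921)
after S2 (triangulate): (1.8182, -0.4597, 1.0911)
after S3 (kf_track): (-0.0937, -1.1865, 1.8823)

result = (-0.0937, -1.1865, 1.8823)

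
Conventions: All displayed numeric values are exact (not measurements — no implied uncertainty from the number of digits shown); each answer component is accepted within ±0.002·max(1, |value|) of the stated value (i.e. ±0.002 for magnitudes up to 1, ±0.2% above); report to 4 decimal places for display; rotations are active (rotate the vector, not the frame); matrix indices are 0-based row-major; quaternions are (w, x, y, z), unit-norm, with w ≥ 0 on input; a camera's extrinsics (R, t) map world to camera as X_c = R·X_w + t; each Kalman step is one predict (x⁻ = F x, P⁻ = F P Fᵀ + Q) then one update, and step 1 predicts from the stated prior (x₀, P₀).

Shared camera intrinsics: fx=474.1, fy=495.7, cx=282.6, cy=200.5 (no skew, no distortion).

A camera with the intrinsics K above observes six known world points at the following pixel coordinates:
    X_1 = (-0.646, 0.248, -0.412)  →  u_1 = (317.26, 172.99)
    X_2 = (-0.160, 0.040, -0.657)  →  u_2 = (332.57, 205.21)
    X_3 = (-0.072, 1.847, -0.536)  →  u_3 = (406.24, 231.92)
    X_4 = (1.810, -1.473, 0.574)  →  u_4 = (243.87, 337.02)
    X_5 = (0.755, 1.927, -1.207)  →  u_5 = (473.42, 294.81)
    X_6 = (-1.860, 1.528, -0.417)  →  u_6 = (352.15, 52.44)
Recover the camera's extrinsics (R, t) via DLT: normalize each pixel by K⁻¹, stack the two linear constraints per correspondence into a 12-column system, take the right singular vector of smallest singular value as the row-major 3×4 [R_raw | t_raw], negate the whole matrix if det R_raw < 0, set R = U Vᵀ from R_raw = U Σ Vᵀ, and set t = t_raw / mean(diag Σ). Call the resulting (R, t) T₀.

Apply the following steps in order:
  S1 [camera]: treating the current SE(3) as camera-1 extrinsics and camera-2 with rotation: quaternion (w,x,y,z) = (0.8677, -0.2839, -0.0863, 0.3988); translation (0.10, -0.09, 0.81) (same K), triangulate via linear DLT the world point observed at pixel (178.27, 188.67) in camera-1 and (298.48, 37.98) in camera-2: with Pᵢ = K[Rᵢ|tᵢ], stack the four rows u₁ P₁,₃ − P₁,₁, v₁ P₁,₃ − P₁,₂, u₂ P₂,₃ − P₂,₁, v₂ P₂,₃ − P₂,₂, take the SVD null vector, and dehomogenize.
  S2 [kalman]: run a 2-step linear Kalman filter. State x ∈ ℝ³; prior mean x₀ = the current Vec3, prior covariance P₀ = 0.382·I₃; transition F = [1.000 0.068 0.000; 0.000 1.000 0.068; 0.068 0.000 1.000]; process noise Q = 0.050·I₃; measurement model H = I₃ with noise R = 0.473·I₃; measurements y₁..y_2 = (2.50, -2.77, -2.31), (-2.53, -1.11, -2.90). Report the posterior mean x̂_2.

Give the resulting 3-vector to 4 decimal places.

result = (-0.6011, -1.7968, -1.4001)

source (pnp_recover): camera pose = R=[0.1808 0.3655 -0.9131; 0.9725 0.0719 0.2214; 0.1466 -0.9280 -0.3425], t=(0.1000, 0.3600, 6.3400)
after S1 (triangulate): (-0.7024, -1.3724, 1.1373)
after S2 (kf_track): (-0.6011, -1.7968, -1.4001)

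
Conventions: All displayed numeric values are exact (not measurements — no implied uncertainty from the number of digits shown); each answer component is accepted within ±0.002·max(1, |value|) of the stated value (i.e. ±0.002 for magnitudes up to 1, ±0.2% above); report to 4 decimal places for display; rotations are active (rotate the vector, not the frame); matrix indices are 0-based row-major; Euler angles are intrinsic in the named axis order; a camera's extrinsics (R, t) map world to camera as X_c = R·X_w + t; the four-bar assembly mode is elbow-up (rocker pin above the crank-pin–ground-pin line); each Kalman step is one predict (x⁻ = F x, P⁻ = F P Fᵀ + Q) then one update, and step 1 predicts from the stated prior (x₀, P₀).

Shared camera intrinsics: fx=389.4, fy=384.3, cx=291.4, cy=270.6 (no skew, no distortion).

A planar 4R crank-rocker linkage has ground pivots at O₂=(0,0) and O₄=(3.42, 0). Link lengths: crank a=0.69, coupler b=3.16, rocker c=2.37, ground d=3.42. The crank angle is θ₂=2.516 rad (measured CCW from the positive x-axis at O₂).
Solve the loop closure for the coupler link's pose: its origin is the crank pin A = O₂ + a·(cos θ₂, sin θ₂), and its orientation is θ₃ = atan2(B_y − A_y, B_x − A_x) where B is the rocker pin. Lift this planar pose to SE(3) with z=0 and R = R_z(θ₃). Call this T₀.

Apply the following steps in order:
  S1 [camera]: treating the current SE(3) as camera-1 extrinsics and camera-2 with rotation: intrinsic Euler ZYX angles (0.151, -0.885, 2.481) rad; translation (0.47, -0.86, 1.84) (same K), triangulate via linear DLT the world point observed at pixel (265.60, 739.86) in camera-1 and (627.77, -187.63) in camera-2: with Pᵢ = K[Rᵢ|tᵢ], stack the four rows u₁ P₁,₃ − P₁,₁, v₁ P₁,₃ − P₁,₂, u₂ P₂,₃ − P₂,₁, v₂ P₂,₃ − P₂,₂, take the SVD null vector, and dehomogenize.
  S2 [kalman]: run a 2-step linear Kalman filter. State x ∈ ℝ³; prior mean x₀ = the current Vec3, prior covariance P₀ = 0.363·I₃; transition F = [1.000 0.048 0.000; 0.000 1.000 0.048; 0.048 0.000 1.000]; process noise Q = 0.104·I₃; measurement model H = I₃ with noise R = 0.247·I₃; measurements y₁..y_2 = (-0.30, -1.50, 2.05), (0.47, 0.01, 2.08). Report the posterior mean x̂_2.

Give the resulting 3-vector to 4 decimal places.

source (fourbar_fk): coupler pose = R=[0.8614 -0.5079 0.0000; 0.5079 0.8614 0.0000; 0.0000 0.0000 1.0000], t=(-0.5593, 0.4040, 0.0000)
after S1 (triangulate): (1.3688, 1.4733, 1.9396)
after S2 (kf_track): (0.3705, -0.1644, 2.0508)

result = (0.3705, -0.1644, 2.0508)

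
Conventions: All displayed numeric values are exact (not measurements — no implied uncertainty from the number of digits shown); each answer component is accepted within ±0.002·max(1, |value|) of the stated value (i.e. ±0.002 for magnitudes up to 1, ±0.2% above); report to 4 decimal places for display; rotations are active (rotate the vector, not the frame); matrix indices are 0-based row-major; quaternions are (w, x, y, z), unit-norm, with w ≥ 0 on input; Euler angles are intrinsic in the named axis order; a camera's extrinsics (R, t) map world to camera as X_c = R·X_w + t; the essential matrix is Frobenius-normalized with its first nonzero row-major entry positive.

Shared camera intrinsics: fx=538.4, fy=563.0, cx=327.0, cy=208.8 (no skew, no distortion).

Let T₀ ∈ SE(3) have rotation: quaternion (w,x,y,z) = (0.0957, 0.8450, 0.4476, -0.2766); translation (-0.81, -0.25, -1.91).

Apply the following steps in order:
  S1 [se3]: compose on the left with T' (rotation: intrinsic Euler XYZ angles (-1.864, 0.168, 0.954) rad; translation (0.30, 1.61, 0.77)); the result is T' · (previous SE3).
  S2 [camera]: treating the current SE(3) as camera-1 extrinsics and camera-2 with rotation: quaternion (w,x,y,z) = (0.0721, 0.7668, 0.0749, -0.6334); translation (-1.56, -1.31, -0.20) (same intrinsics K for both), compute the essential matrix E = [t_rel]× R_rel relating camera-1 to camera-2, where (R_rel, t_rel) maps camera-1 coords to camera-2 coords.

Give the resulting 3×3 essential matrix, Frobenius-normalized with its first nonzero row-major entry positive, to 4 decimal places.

after S1 (compose_se3): R=[-0.4037 0.9145 -0.0271; -0.6943 -0.3255 -0.6418; -0.5957 -0.2403 0.7664], t=(-0.2802, 0.0824, 2.0725)
after S2 (essential): [0.5759 0.3174 0.2381; 0.0943 0.2364 -0.2812; 0.0108 -0.2960 0.5285]

matrix = [0.5759 0.3174 0.2381; 0.0943 0.2364 -0.2812; 0.0108 -0.2960 0.5285]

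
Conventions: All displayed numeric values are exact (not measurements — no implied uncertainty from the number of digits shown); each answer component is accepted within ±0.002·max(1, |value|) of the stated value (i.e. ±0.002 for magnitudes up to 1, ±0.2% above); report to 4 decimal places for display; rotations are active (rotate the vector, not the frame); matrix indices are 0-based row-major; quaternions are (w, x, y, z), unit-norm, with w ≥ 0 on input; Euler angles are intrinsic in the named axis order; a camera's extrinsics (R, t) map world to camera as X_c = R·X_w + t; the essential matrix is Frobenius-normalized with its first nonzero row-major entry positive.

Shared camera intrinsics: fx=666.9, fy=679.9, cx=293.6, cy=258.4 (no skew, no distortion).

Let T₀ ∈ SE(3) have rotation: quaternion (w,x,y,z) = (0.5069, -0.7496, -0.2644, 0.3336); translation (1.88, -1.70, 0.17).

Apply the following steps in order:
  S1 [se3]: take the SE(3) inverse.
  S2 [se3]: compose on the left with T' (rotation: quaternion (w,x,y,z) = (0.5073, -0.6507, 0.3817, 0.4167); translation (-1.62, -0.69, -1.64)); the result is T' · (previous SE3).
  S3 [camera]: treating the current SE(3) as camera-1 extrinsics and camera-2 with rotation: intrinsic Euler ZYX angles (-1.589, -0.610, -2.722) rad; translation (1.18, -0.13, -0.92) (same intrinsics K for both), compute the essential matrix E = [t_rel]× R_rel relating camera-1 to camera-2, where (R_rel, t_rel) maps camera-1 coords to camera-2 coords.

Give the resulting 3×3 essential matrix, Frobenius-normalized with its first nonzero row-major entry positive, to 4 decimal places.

matrix = [0.0251 -0.3389 -0.2201; -0.3874 -0.5027 -0.0705; 0.4942 -0.1635 -0.3968]

after S1 (invert_se3): R=[0.6376 0.7346 -0.2321; 0.0582 -0.3463 -0.9363; -0.7681 0.5835 -0.2636], t=(0.0895, -0.5390, 2.4809)
after S2 (compose_se3): R=[0.2960 0.4934 0.8179; -0.8099 0.5837 -0.0590; -0.5065 -0.6449 0.5724], t=(-1.4767, 1.8348, -1.8814)
after S3 (essential): [0.0251 -0.3389 -0.2201; -0.3874 -0.5027 -0.0705; 0.4942 -0.1635 -0.3968]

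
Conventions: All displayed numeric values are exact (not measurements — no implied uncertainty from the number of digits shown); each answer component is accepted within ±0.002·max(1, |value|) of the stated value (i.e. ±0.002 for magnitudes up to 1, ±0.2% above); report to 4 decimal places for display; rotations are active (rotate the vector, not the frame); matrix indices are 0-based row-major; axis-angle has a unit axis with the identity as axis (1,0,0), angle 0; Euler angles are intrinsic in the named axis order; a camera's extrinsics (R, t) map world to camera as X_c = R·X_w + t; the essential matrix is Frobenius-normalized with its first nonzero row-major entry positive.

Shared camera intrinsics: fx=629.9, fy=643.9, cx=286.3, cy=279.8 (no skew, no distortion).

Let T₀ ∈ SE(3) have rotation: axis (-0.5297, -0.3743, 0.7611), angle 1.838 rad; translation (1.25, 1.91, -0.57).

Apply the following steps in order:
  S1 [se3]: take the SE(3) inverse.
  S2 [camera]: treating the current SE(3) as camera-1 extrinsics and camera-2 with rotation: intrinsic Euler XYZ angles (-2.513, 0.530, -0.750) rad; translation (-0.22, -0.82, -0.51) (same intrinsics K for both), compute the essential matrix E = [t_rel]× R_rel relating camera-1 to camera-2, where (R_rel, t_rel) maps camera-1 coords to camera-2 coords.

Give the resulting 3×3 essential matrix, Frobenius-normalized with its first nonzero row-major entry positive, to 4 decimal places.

matrix = [0.0936 -0.0987 0.5850; 0.0639 -0.2057 0.3298; 0.0207 -0.6673 -0.1962]

after S1 (invert_se3): R=[0.0907 0.9847 -0.1486; -0.4835 -0.0869 -0.8710; -0.8706 0.1508 0.4682], t=(-2.0789, 0.2739, 1.0671)
after S2 (essential): [0.0936 -0.0987 0.5850; 0.0639 -0.2057 0.3298; 0.0207 -0.6673 -0.1962]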